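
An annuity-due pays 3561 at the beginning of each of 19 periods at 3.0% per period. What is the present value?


PV_due = PMT * (1-(1+i)^(-n))/i * (1+i)
PV_immediate = 51007.0486
PV_due = 51007.0486 * 1.03
= 52537.2601


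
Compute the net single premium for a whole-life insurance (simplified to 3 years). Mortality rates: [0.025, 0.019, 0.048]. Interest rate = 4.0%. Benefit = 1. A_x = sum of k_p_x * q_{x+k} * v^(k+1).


v = 0.961538
Year 0: k_p_x=1.0, q=0.025, term=0.024038
Year 1: k_p_x=0.975, q=0.019, term=0.017127
Year 2: k_p_x=0.956475, q=0.048, term=0.040815
A_x = 0.082


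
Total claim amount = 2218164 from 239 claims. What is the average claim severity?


severity = total / number
= 2218164 / 239
= 9281.0209


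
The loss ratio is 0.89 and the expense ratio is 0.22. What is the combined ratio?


Combined ratio = loss ratio + expense ratio
= 0.89 + 0.22
= 1.11


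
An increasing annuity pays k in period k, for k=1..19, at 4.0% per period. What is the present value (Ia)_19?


(Ia)_n = sum_{k=1}^{n} k * v^k, v = 1/(1+i)
v = 0.961538
Sum computed term by term:
(Ia)_19 = 116.0273


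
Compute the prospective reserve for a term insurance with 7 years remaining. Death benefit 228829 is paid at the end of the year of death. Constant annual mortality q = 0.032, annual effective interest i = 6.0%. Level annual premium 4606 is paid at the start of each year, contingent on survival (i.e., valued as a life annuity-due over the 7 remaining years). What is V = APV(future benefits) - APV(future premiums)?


v = 1/(1+i) = 0.943396
APV(future benefits) per unit = sum_{k=0}^{6} k_p_x * q * v^(k+1) = 0.163601
APV(future benefits) = 228829 * 0.163601 = 37436.6702
Life annuity-due factor ä_{x:7} = sum_{k=0}^{6} k_p_x * v^k = 5.419286
APV(future premiums) = 4606 * 5.419286 = 24961.2294
V = 37436.6702 - 24961.2294
= 12475.4408


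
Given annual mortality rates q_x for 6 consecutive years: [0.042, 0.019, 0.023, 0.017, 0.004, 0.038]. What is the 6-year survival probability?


p_k = 1 - q_k for each year
Survival = product of (1 - q_k)
= 0.958 * 0.981 * 0.977 * 0.983 * 0.996 * 0.962
= 0.8648


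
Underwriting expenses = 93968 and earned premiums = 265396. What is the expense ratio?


Expense ratio = expenses / premiums
= 93968 / 265396
= 0.3541


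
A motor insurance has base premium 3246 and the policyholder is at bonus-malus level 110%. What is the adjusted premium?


adjusted = base * BM_level / 100
= 3246 * 110 / 100
= 3246 * 1.1
= 3570.6


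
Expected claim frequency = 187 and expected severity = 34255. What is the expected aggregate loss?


E[S] = E[N] * E[X]
= 187 * 34255
= 6.4057e+06


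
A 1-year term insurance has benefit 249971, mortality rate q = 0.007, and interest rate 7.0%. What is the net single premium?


NSP = benefit * q * v
v = 1/(1+i) = 0.934579
NSP = 249971 * 0.007 * 0.934579
= 1635.3243


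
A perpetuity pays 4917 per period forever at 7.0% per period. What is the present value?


PV = PMT / i
= 4917 / 0.07
= 70242.8571


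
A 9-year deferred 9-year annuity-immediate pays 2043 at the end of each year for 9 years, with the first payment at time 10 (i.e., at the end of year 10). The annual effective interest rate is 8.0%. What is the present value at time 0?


PV at time 9 of the 9-year annuity-immediate:
a_n = 2043 * (1-(1+0.08)^(-9))/0.08 = 12762.392
Discount back 9 years to time 0:
PV = 12762.392 * (1+0.08)^(-9)
= 12762.392 * 0.500249
= 6384.3734


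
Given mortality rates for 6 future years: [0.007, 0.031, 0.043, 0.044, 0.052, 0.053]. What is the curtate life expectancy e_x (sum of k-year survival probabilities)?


e_x = sum_{k=1}^{n} k_p_x
k_p_x values:
  1_p_x = 0.993
  2_p_x = 0.962217
  3_p_x = 0.920842
  4_p_x = 0.880325
  5_p_x = 0.834548
  6_p_x = 0.790317
e_x = 5.3812


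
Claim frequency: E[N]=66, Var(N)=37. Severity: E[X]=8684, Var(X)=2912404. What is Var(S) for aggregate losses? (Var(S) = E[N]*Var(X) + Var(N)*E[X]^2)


Var(S) = E[N]*Var(X) + Var(N)*E[X]^2
= 66*2912404 + 37*8684^2
= 192218664 + 2790238672
= 2.9825e+09


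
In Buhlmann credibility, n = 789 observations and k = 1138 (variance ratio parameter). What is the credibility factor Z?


Z = n / (n + k)
= 789 / (789 + 1138)
= 789 / 1927
= 0.4094


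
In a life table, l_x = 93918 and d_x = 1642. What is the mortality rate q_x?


q_x = d_x / l_x
= 1642 / 93918
= 0.0175


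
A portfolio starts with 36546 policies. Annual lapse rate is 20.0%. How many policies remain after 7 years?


remaining = initial * (1 - lapse)^years
= 36546 * (1 - 0.2)^7
= 36546 * 0.209715
= 7664.2517


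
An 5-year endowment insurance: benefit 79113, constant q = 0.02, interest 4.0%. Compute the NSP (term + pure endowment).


Term component = 6778.4808
Pure endowment = 5_p_x * v^5 * benefit = 0.903921 * 0.821927 * 79113 = 58777.5576
NSP = 65556.0384


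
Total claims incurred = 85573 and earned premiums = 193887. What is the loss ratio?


Loss ratio = claims / premiums
= 85573 / 193887
= 0.4414


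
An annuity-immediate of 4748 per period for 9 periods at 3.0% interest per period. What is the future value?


FV = PMT * ((1+i)^n - 1) / i
= 4748 * ((1.03)^9 - 1) / 0.03
= 4748 * (1.304773 - 1) / 0.03
= 48235.4359


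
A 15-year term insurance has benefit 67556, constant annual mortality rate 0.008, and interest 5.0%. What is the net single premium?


NSP = benefit * sum_{k=0}^{n-1} k_p_x * q * v^(k+1)
With constant q=0.008, v=0.952381
Sum = 0.079115
NSP = 67556 * 0.079115
= 5344.676


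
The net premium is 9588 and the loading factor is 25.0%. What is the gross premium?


Gross = net * (1 + loading)
= 9588 * (1 + 0.25)
= 9588 * 1.25
= 11985.0


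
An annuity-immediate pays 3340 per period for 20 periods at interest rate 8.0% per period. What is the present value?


PV = PMT * (1 - (1+i)^(-n)) / i
= 3340 * (1 - (1+0.08)^(-20)) / 0.08
= 3340 * (1 - 0.214548) / 0.08
= 3340 * 9.818147
= 32792.6123


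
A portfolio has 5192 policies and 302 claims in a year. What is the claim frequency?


frequency = claims / policies
= 302 / 5192
= 0.0582


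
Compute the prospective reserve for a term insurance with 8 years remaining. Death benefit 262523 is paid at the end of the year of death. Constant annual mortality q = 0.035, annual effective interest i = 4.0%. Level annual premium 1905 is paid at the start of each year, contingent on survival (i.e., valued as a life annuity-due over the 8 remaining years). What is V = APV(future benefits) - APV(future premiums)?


v = 1/(1+i) = 0.961538
APV(future benefits) per unit = sum_{k=0}^{7} k_p_x * q * v^(k+1) = 0.210243
APV(future benefits) = 262523 * 0.210243 = 55193.5507
Life annuity-due factor ä_{x:8} = sum_{k=0}^{7} k_p_x * v^k = 6.247212
APV(future premiums) = 1905 * 6.247212 = 11900.9396
V = 55193.5507 - 11900.9396
= 43292.6111


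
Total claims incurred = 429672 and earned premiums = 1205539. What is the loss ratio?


Loss ratio = claims / premiums
= 429672 / 1205539
= 0.3564


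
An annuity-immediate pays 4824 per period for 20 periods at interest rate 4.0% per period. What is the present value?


PV = PMT * (1 - (1+i)^(-n)) / i
= 4824 * (1 - (1+0.04)^(-20)) / 0.04
= 4824 * (1 - 0.456387) / 0.04
= 4824 * 13.590326
= 65559.7343


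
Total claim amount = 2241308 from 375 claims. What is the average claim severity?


severity = total / number
= 2241308 / 375
= 5976.8213


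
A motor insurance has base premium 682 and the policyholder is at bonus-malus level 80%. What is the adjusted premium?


adjusted = base * BM_level / 100
= 682 * 80 / 100
= 682 * 0.8
= 545.6


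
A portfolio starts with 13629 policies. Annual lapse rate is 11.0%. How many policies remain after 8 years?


remaining = initial * (1 - lapse)^years
= 13629 * (1 - 0.11)^8
= 13629 * 0.393659
= 5365.1769


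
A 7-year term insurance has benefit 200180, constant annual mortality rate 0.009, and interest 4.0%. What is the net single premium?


NSP = benefit * sum_{k=0}^{n-1} k_p_x * q * v^(k+1)
With constant q=0.009, v=0.961538
Sum = 0.052656
NSP = 200180 * 0.052656
= 10540.7126


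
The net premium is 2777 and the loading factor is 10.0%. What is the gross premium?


Gross = net * (1 + loading)
= 2777 * (1 + 0.1)
= 2777 * 1.1
= 3054.7


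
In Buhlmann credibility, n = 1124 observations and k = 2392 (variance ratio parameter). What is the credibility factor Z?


Z = n / (n + k)
= 1124 / (1124 + 2392)
= 1124 / 3516
= 0.3197


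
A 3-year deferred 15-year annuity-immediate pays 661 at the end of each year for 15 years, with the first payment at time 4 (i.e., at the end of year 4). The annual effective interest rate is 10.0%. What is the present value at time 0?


PV at time 3 of the 15-year annuity-immediate:
a_n = 661 * (1-(1+0.1)^(-15))/0.1 = 5027.6186
Discount back 3 years to time 0:
PV = 5027.6186 * (1+0.1)^(-3)
= 5027.6186 * 0.751315
= 3777.3242


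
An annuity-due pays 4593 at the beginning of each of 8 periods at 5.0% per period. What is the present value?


PV_due = PMT * (1-(1+i)^(-n))/i * (1+i)
PV_immediate = 29685.5362
PV_due = 29685.5362 * 1.05
= 31169.813


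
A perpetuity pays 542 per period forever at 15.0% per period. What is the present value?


PV = PMT / i
= 542 / 0.15
= 3613.3333


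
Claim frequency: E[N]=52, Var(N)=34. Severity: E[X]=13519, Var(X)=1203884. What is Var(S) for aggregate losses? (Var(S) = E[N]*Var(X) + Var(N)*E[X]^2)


Var(S) = E[N]*Var(X) + Var(N)*E[X]^2
= 52*1203884 + 34*13519^2
= 62601968 + 6213954274
= 6.2766e+09


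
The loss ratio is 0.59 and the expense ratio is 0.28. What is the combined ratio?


Combined ratio = loss ratio + expense ratio
= 0.59 + 0.28
= 0.87


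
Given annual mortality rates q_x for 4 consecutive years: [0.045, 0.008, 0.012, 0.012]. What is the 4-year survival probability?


p_k = 1 - q_k for each year
Survival = product of (1 - q_k)
= 0.955 * 0.992 * 0.988 * 0.988
= 0.9248


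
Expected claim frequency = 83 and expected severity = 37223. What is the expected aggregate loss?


E[S] = E[N] * E[X]
= 83 * 37223
= 3.0895e+06


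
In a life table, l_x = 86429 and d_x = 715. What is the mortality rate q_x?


q_x = d_x / l_x
= 715 / 86429
= 0.0083


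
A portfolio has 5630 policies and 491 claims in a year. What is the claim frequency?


frequency = claims / policies
= 491 / 5630
= 0.0872


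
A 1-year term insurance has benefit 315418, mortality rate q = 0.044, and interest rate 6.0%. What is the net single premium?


NSP = benefit * q * v
v = 1/(1+i) = 0.943396
NSP = 315418 * 0.044 * 0.943396
= 13092.8226


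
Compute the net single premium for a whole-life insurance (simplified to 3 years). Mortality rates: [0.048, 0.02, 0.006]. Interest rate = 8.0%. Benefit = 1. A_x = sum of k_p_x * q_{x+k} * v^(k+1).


v = 0.925926
Year 0: k_p_x=1.0, q=0.048, term=0.044444
Year 1: k_p_x=0.952, q=0.02, term=0.016324
Year 2: k_p_x=0.93296, q=0.006, term=0.004444
A_x = 0.0652


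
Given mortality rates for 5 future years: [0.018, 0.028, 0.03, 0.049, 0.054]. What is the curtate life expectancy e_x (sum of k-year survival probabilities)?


e_x = sum_{k=1}^{n} k_p_x
k_p_x values:
  1_p_x = 0.982
  2_p_x = 0.954504
  3_p_x = 0.925869
  4_p_x = 0.880501
  5_p_x = 0.832954
e_x = 4.5758


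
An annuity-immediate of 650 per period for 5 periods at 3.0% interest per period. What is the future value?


FV = PMT * ((1+i)^n - 1) / i
= 650 * ((1.03)^5 - 1) / 0.03
= 650 * (1.159274 - 1) / 0.03
= 3450.9383


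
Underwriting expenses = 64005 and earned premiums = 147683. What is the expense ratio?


Expense ratio = expenses / premiums
= 64005 / 147683
= 0.4334


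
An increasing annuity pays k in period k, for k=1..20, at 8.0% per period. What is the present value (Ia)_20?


(Ia)_n = sum_{k=1}^{n} k * v^k, v = 1/(1+i)
v = 0.925926
Sum computed term by term:
(Ia)_20 = 78.9079


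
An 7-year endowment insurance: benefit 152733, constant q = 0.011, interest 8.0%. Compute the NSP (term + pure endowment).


Term component = 8492.3049
Pure endowment = 7_p_x * v^7 * benefit = 0.925495 * 0.58349 * 152733 = 82478.4774
NSP = 90970.7823


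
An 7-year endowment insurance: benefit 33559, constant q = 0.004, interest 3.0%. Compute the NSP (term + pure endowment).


Term component = 826.7503
Pure endowment = 7_p_x * v^7 * benefit = 0.972334 * 0.813092 * 33559 = 26531.6224
NSP = 27358.3727


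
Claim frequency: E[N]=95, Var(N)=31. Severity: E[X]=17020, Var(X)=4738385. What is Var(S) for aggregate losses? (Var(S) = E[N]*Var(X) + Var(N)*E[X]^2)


Var(S) = E[N]*Var(X) + Var(N)*E[X]^2
= 95*4738385 + 31*17020^2
= 450146575 + 8980092400
= 9.4302e+09


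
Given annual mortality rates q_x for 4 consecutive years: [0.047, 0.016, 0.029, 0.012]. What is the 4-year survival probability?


p_k = 1 - q_k for each year
Survival = product of (1 - q_k)
= 0.953 * 0.984 * 0.971 * 0.988
= 0.8996


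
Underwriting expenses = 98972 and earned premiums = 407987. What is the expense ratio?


Expense ratio = expenses / premiums
= 98972 / 407987
= 0.2426


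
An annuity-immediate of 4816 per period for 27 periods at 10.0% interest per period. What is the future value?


FV = PMT * ((1+i)^n - 1) / i
= 4816 * ((1.1)^27 - 1) / 0.1
= 4816 * (13.109994 - 1) / 0.1
= 583217.3203


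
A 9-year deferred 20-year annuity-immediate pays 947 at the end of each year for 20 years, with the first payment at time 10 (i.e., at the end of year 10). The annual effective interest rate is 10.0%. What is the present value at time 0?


PV at time 9 of the 20-year annuity-immediate:
a_n = 947 * (1-(1+0.1)^(-20))/0.1 = 8062.3448
Discount back 9 years to time 0:
PV = 8062.3448 * (1+0.1)^(-9)
= 8062.3448 * 0.424098
= 3419.2212


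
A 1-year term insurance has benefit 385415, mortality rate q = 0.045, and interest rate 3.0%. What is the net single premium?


NSP = benefit * q * v
v = 1/(1+i) = 0.970874
NSP = 385415 * 0.045 * 0.970874
= 16838.5194


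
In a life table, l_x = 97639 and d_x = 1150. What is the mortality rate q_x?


q_x = d_x / l_x
= 1150 / 97639
= 0.0118


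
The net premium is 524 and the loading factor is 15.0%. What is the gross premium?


Gross = net * (1 + loading)
= 524 * (1 + 0.15)
= 524 * 1.15
= 602.6


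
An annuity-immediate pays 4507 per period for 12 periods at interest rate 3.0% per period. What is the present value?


PV = PMT * (1 - (1+i)^(-n)) / i
= 4507 * (1 - (1+0.03)^(-12)) / 0.03
= 4507 * (1 - 0.70138) / 0.03
= 4507 * 9.954004
= 44862.696


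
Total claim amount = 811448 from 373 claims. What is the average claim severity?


severity = total / number
= 811448 / 373
= 2175.4638


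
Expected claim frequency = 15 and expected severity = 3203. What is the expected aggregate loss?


E[S] = E[N] * E[X]
= 15 * 3203
= 48045


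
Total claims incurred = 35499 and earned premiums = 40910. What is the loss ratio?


Loss ratio = claims / premiums
= 35499 / 40910
= 0.8677


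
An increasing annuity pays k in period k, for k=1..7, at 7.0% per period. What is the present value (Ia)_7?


(Ia)_n = sum_{k=1}^{n} k * v^k, v = 1/(1+i)
v = 0.934579
Sum computed term by term:
(Ia)_7 = 20.1042


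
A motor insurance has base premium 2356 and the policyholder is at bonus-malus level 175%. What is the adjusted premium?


adjusted = base * BM_level / 100
= 2356 * 175 / 100
= 2356 * 1.75
= 4123.0


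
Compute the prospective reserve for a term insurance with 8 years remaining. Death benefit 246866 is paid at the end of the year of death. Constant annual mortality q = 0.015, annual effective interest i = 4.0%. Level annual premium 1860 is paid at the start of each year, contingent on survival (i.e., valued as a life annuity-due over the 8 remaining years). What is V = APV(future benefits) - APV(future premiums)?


v = 1/(1+i) = 0.961538
APV(future benefits) per unit = sum_{k=0}^{7} k_p_x * q * v^(k+1) = 0.096143
APV(future benefits) = 246866 * 0.096143 = 23734.4701
Life annuity-due factor ä_{x:8} = sum_{k=0}^{7} k_p_x * v^k = 6.665924
APV(future premiums) = 1860 * 6.665924 = 12398.6182
V = 23734.4701 - 12398.6182
= 11335.852


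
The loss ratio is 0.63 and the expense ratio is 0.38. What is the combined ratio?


Combined ratio = loss ratio + expense ratio
= 0.63 + 0.38
= 1.01


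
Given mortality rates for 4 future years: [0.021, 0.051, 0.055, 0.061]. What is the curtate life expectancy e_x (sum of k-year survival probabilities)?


e_x = sum_{k=1}^{n} k_p_x
k_p_x values:
  1_p_x = 0.979
  2_p_x = 0.929071
  3_p_x = 0.877972
  4_p_x = 0.824416
e_x = 3.6105


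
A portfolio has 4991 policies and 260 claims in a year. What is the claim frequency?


frequency = claims / policies
= 260 / 4991
= 0.0521


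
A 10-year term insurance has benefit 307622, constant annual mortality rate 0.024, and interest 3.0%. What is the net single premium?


NSP = benefit * sum_{k=0}^{n-1} k_p_x * q * v^(k+1)
With constant q=0.024, v=0.970874
Sum = 0.18506
NSP = 307622 * 0.18506
= 56928.6221


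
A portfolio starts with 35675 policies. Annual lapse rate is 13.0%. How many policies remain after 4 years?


remaining = initial * (1 - lapse)^years
= 35675 * (1 - 0.13)^4
= 35675 * 0.572898
= 20438.1222


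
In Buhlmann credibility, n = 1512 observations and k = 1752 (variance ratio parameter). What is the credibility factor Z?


Z = n / (n + k)
= 1512 / (1512 + 1752)
= 1512 / 3264
= 0.4632


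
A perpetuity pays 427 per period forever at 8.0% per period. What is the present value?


PV = PMT / i
= 427 / 0.08
= 5337.5


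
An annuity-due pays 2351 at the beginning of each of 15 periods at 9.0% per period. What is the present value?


PV_due = PMT * (1-(1+i)^(-n))/i * (1+i)
PV_immediate = 18950.6785
PV_due = 18950.6785 * 1.09
= 20656.2396


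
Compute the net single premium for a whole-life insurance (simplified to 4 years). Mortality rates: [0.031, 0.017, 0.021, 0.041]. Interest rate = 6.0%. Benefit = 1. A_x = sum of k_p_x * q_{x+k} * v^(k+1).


v = 0.943396
Year 0: k_p_x=1.0, q=0.031, term=0.029245
Year 1: k_p_x=0.969, q=0.017, term=0.014661
Year 2: k_p_x=0.952527, q=0.021, term=0.016795
Year 3: k_p_x=0.932524, q=0.041, term=0.030284
A_x = 0.091


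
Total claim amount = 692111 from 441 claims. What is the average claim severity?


severity = total / number
= 692111 / 441
= 1569.4127


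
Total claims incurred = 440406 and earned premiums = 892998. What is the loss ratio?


Loss ratio = claims / premiums
= 440406 / 892998
= 0.4932


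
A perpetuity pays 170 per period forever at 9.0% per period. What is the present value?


PV = PMT / i
= 170 / 0.09
= 1888.8889


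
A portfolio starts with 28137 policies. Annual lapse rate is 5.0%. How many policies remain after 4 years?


remaining = initial * (1 - lapse)^years
= 28137 * (1 - 0.05)^4
= 28137 * 0.814506
= 22917.7624


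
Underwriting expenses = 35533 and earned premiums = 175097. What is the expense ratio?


Expense ratio = expenses / premiums
= 35533 / 175097
= 0.2029


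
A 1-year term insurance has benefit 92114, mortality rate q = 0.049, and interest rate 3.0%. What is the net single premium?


NSP = benefit * q * v
v = 1/(1+i) = 0.970874
NSP = 92114 * 0.049 * 0.970874
= 4382.1223


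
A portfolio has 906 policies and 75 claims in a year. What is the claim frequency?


frequency = claims / policies
= 75 / 906
= 0.0828


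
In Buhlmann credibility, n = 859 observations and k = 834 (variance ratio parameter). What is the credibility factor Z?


Z = n / (n + k)
= 859 / (859 + 834)
= 859 / 1693
= 0.5074


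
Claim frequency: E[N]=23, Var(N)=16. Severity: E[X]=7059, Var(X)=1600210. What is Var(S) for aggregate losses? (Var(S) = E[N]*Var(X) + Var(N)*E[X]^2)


Var(S) = E[N]*Var(X) + Var(N)*E[X]^2
= 23*1600210 + 16*7059^2
= 36804830 + 797271696
= 8.3408e+08


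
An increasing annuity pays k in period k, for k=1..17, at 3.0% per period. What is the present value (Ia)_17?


(Ia)_n = sum_{k=1}^{n} k * v^k, v = 1/(1+i)
v = 0.970874
Sum computed term by term:
(Ia)_17 = 109.1941


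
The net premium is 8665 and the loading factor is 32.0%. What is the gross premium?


Gross = net * (1 + loading)
= 8665 * (1 + 0.32)
= 8665 * 1.32
= 11437.8


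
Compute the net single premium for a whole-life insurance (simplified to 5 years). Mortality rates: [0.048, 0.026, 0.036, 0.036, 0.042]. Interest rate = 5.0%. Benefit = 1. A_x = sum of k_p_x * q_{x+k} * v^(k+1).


v = 0.952381
Year 0: k_p_x=1.0, q=0.048, term=0.045714
Year 1: k_p_x=0.952, q=0.026, term=0.022451
Year 2: k_p_x=0.927248, q=0.036, term=0.028836
Year 3: k_p_x=0.893867, q=0.036, term=0.026474
Year 4: k_p_x=0.861688, q=0.042, term=0.028357
A_x = 0.1518


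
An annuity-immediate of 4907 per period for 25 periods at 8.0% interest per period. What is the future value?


FV = PMT * ((1+i)^n - 1) / i
= 4907 * ((1.08)^25 - 1) / 0.08
= 4907 * (6.848475 - 1) / 0.08
= 358730.8473


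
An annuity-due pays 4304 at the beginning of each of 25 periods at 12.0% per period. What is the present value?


PV_due = PMT * (1-(1+i)^(-n))/i * (1+i)
PV_immediate = 33756.8707
PV_due = 33756.8707 * 1.12
= 37807.6952


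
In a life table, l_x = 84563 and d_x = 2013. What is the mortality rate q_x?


q_x = d_x / l_x
= 2013 / 84563
= 0.0238


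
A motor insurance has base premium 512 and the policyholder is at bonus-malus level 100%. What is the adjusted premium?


adjusted = base * BM_level / 100
= 512 * 100 / 100
= 512 * 1.0
= 512.0


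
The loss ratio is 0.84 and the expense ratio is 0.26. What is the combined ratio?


Combined ratio = loss ratio + expense ratio
= 0.84 + 0.26
= 1.1


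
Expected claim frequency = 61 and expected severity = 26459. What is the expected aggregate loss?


E[S] = E[N] * E[X]
= 61 * 26459
= 1.6140e+06


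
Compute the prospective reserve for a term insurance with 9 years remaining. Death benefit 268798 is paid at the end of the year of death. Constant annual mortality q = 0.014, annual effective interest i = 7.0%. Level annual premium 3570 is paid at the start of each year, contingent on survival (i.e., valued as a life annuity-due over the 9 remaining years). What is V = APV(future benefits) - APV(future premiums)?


v = 1/(1+i) = 0.934579
APV(future benefits) per unit = sum_{k=0}^{8} k_p_x * q * v^(k+1) = 0.086814
APV(future benefits) = 268798 * 0.086814 = 23335.5501
Life annuity-due factor ä_{x:9} = sum_{k=0}^{8} k_p_x * v^k = 6.635104
APV(future premiums) = 3570 * 6.635104 = 23687.3223
V = 23335.5501 - 23687.3223
= -351.7721


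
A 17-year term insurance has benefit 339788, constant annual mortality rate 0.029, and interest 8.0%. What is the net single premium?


NSP = benefit * sum_{k=0}^{n-1} k_p_x * q * v^(k+1)
With constant q=0.029, v=0.925926
Sum = 0.222454
NSP = 339788 * 0.222454
= 75587.2796


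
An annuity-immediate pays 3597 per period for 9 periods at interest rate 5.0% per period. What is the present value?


PV = PMT * (1 - (1+i)^(-n)) / i
= 3597 * (1 - (1+0.05)^(-9)) / 0.05
= 3597 * (1 - 0.644609) / 0.05
= 3597 * 7.107822
= 25566.8346


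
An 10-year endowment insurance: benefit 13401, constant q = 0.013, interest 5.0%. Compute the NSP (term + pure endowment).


Term component = 1275.861
Pure endowment = 10_p_x * v^10 * benefit = 0.877347 * 0.613913 * 13401 = 7217.9811
NSP = 8493.8422


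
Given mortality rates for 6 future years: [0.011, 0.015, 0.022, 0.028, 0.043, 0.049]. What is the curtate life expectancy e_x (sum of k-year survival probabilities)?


e_x = sum_{k=1}^{n} k_p_x
k_p_x values:
  1_p_x = 0.989
  2_p_x = 0.974165
  3_p_x = 0.952733
  4_p_x = 0.926057
  5_p_x = 0.886236
  6_p_x = 0.842811
e_x = 5.571


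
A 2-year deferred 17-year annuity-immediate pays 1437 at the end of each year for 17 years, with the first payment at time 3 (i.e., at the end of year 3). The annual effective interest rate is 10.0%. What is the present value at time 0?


PV at time 2 of the 17-year annuity-immediate:
a_n = 1437 * (1-(1+0.1)^(-17))/0.1 = 11526.9721
Discount back 2 years to time 0:
PV = 11526.9721 * (1+0.1)^(-2)
= 11526.9721 * 0.826446
= 9526.4232


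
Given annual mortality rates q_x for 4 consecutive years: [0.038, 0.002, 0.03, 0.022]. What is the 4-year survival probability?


p_k = 1 - q_k for each year
Survival = product of (1 - q_k)
= 0.962 * 0.998 * 0.97 * 0.978
= 0.9108


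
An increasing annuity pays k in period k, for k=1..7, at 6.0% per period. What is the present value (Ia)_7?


(Ia)_n = sum_{k=1}^{n} k * v^k, v = 1/(1+i)
v = 0.943396
Sum computed term by term:
(Ia)_7 = 21.0321


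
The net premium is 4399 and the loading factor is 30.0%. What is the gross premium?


Gross = net * (1 + loading)
= 4399 * (1 + 0.3)
= 4399 * 1.3
= 5718.7


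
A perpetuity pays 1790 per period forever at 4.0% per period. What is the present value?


PV = PMT / i
= 1790 / 0.04
= 44750.0


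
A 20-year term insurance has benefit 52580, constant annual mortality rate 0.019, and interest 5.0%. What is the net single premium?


NSP = benefit * sum_{k=0}^{n-1} k_p_x * q * v^(k+1)
With constant q=0.019, v=0.952381
Sum = 0.204649
NSP = 52580 * 0.204649
= 10760.4662


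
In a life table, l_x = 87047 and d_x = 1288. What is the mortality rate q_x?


q_x = d_x / l_x
= 1288 / 87047
= 0.0148


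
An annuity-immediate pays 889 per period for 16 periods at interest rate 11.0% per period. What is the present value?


PV = PMT * (1 - (1+i)^(-n)) / i
= 889 * (1 - (1+0.11)^(-16)) / 0.11
= 889 * (1 - 0.188292) / 0.11
= 889 * 7.379162
= 6560.0748


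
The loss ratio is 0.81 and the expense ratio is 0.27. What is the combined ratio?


Combined ratio = loss ratio + expense ratio
= 0.81 + 0.27
= 1.08


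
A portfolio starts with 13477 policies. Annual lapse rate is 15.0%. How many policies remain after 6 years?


remaining = initial * (1 - lapse)^years
= 13477 * (1 - 0.15)^6
= 13477 * 0.37715
= 5082.844


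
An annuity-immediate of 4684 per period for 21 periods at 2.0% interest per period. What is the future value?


FV = PMT * ((1+i)^n - 1) / i
= 4684 * ((1.02)^21 - 1) / 0.02
= 4684 * (1.515666 - 1) / 0.02
= 120769.0577


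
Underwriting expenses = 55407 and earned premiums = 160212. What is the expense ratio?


Expense ratio = expenses / premiums
= 55407 / 160212
= 0.3458


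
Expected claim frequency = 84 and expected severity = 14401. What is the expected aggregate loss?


E[S] = E[N] * E[X]
= 84 * 14401
= 1.2097e+06


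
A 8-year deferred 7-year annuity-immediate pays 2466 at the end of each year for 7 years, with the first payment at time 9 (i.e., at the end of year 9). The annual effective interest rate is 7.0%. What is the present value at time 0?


PV at time 8 of the 7-year annuity-immediate:
a_n = 2466 * (1-(1+0.07)^(-7))/0.07 = 13289.9877
Discount back 8 years to time 0:
PV = 13289.9877 * (1+0.07)^(-8)
= 13289.9877 * 0.582009
= 7734.8938


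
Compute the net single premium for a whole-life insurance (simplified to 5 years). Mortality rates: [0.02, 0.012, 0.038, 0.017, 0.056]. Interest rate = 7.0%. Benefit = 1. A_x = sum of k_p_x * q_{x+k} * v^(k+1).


v = 0.934579
Year 0: k_p_x=1.0, q=0.02, term=0.018692
Year 1: k_p_x=0.98, q=0.012, term=0.010272
Year 2: k_p_x=0.96824, q=0.038, term=0.030034
Year 3: k_p_x=0.931447, q=0.017, term=0.01208
Year 4: k_p_x=0.915612, q=0.056, term=0.036558
A_x = 0.1076


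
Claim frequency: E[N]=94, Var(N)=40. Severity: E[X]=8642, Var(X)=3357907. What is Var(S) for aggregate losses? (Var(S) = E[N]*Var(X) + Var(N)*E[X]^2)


Var(S) = E[N]*Var(X) + Var(N)*E[X]^2
= 94*3357907 + 40*8642^2
= 315643258 + 2987366560
= 3.3030e+09


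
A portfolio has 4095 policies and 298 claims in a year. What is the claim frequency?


frequency = claims / policies
= 298 / 4095
= 0.0728


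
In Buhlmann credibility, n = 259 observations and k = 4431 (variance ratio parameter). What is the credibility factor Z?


Z = n / (n + k)
= 259 / (259 + 4431)
= 259 / 4690
= 0.0552


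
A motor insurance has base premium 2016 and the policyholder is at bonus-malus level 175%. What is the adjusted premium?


adjusted = base * BM_level / 100
= 2016 * 175 / 100
= 2016 * 1.75
= 3528.0


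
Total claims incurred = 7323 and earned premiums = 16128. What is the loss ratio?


Loss ratio = claims / premiums
= 7323 / 16128
= 0.4541


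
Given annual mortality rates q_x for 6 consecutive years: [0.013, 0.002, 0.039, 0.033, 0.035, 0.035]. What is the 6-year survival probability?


p_k = 1 - q_k for each year
Survival = product of (1 - q_k)
= 0.987 * 0.998 * 0.961 * 0.967 * 0.965 * 0.965
= 0.8524


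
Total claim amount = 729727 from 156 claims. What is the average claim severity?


severity = total / number
= 729727 / 156
= 4677.7372


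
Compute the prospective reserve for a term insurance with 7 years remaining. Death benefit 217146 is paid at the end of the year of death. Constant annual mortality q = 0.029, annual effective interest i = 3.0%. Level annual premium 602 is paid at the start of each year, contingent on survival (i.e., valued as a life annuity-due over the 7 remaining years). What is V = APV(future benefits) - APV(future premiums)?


v = 1/(1+i) = 0.970874
APV(future benefits) per unit = sum_{k=0}^{6} k_p_x * q * v^(k+1) = 0.166273
APV(future benefits) = 217146 * 0.166273 = 36105.6012
Life annuity-due factor ä_{x:7} = sum_{k=0}^{6} k_p_x * v^k = 5.905572
APV(future premiums) = 602 * 5.905572 = 3555.1544
V = 36105.6012 - 3555.1544
= 32550.4468


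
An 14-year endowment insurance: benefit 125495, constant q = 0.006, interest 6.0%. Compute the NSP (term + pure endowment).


Term component = 6770.3132
Pure endowment = 14_p_x * v^14 * benefit = 0.919199 * 0.442301 * 125495 = 51021.555
NSP = 57791.8682


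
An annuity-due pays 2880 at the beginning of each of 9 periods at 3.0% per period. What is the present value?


PV_due = PMT * (1-(1+i)^(-n))/i * (1+i)
PV_immediate = 22423.9937
PV_due = 22423.9937 * 1.03
= 23096.7135


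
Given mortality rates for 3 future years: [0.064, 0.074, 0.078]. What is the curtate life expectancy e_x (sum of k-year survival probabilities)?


e_x = sum_{k=1}^{n} k_p_x
k_p_x values:
  1_p_x = 0.936
  2_p_x = 0.866736
  3_p_x = 0.799131
e_x = 2.6019


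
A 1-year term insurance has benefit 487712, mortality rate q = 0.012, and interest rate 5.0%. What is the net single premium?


NSP = benefit * q * v
v = 1/(1+i) = 0.952381
NSP = 487712 * 0.012 * 0.952381
= 5573.8514


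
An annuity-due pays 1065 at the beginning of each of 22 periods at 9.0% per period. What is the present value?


PV_due = PMT * (1-(1+i)^(-n))/i * (1+i)
PV_immediate = 10056.1831
PV_due = 10056.1831 * 1.09
= 10961.2396


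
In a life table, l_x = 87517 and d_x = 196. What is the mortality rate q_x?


q_x = d_x / l_x
= 196 / 87517
= 0.0022


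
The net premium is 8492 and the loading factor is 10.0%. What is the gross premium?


Gross = net * (1 + loading)
= 8492 * (1 + 0.1)
= 8492 * 1.1
= 9341.2


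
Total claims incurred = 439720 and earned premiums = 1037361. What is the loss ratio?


Loss ratio = claims / premiums
= 439720 / 1037361
= 0.4239


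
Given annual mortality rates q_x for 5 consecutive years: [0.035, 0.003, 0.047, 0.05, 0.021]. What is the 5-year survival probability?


p_k = 1 - q_k for each year
Survival = product of (1 - q_k)
= 0.965 * 0.997 * 0.953 * 0.95 * 0.979
= 0.8527


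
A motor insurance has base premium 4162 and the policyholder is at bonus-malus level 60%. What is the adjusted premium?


adjusted = base * BM_level / 100
= 4162 * 60 / 100
= 4162 * 0.6
= 2497.2


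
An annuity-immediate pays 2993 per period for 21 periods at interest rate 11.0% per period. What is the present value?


PV = PMT * (1 - (1+i)^(-n)) / i
= 2993 * (1 - (1+0.11)^(-21)) / 0.11
= 2993 * (1 - 0.111742) / 0.11
= 2993 * 8.07507
= 24168.6856


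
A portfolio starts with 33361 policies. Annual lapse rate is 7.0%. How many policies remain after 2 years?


remaining = initial * (1 - lapse)^years
= 33361 * (1 - 0.07)^2
= 33361 * 0.8649
= 28853.9289


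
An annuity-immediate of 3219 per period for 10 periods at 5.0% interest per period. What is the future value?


FV = PMT * ((1+i)^n - 1) / i
= 3219 * ((1.05)^10 - 1) / 0.05
= 3219 * (1.628895 - 1) / 0.05
= 40488.2361


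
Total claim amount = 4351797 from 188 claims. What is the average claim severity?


severity = total / number
= 4351797 / 188
= 23147.8564


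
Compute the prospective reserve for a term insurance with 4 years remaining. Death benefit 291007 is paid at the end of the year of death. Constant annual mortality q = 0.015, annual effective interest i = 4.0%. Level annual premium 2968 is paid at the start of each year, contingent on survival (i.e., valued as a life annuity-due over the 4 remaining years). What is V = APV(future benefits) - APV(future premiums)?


v = 1/(1+i) = 0.961538
APV(future benefits) per unit = sum_{k=0}^{3} k_p_x * q * v^(k+1) = 0.053275
APV(future benefits) = 291007 * 0.053275 = 15503.3904
Life annuity-due factor ä_{x:4} = sum_{k=0}^{3} k_p_x * v^k = 3.693732
APV(future premiums) = 2968 * 3.693732 = 10962.9952
V = 15503.3904 - 10962.9952
= 4540.3952


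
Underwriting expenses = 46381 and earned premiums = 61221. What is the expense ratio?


Expense ratio = expenses / premiums
= 46381 / 61221
= 0.7576


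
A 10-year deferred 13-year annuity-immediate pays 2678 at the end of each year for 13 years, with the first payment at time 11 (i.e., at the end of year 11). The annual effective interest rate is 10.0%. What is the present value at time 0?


PV at time 10 of the 13-year annuity-immediate:
a_n = 2678 * (1-(1+0.1)^(-13))/0.1 = 19022.7879
Discount back 10 years to time 0:
PV = 19022.7879 * (1+0.1)^(-10)
= 19022.7879 * 0.385543
= 7334.1082


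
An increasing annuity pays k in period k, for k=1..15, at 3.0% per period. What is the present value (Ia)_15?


(Ia)_n = sum_{k=1}^{n} k * v^k, v = 1/(1+i)
v = 0.970874
Sum computed term by term:
(Ia)_15 = 88.9381


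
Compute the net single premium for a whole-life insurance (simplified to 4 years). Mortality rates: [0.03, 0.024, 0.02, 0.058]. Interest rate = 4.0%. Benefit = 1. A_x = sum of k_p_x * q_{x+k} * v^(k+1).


v = 0.961538
Year 0: k_p_x=1.0, q=0.03, term=0.028846
Year 1: k_p_x=0.97, q=0.024, term=0.021524
Year 2: k_p_x=0.94672, q=0.02, term=0.016833
Year 3: k_p_x=0.927786, q=0.058, term=0.045998
A_x = 0.1132


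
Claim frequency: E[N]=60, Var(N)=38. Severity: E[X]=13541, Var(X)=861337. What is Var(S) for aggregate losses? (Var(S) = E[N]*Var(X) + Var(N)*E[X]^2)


Var(S) = E[N]*Var(X) + Var(N)*E[X]^2
= 60*861337 + 38*13541^2
= 51680220 + 6967629878
= 7.0193e+09


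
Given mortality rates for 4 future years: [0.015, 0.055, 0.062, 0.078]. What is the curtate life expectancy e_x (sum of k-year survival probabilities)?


e_x = sum_{k=1}^{n} k_p_x
k_p_x values:
  1_p_x = 0.985
  2_p_x = 0.930825
  3_p_x = 0.873114
  4_p_x = 0.805011
e_x = 3.5939


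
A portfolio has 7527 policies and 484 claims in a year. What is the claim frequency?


frequency = claims / policies
= 484 / 7527
= 0.0643


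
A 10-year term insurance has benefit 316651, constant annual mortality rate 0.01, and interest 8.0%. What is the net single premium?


NSP = benefit * sum_{k=0}^{n-1} k_p_x * q * v^(k+1)
With constant q=0.01, v=0.925926
Sum = 0.064566
NSP = 316651 * 0.064566
= 20444.9628


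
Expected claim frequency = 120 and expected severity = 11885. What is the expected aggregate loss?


E[S] = E[N] * E[X]
= 120 * 11885
= 1.4262e+06


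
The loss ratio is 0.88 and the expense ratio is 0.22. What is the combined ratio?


Combined ratio = loss ratio + expense ratio
= 0.88 + 0.22
= 1.1


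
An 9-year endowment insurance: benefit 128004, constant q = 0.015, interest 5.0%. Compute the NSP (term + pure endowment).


Term component = 12919.6599
Pure endowment = 9_p_x * v^9 * benefit = 0.872823 * 0.644609 * 128004 = 72018.8072
NSP = 84938.4671


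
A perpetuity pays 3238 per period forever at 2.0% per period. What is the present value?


PV = PMT / i
= 3238 / 0.02
= 161900.0


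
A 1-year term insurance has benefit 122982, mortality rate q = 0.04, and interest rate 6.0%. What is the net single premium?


NSP = benefit * q * v
v = 1/(1+i) = 0.943396
NSP = 122982 * 0.04 * 0.943396
= 4640.8302


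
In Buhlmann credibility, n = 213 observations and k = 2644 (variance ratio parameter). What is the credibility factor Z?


Z = n / (n + k)
= 213 / (213 + 2644)
= 213 / 2857
= 0.0746


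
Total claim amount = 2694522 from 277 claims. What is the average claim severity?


severity = total / number
= 2694522 / 277
= 9727.5162


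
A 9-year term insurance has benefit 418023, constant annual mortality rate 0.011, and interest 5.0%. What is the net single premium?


NSP = benefit * sum_{k=0}^{n-1} k_p_x * q * v^(k+1)
With constant q=0.011, v=0.952381
Sum = 0.075101
NSP = 418023 * 0.075101
= 31394.0329


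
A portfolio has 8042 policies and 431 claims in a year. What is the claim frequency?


frequency = claims / policies
= 431 / 8042
= 0.0536


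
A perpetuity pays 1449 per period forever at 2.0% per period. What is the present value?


PV = PMT / i
= 1449 / 0.02
= 72450.0


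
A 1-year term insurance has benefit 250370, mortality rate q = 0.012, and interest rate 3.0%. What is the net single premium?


NSP = benefit * q * v
v = 1/(1+i) = 0.970874
NSP = 250370 * 0.012 * 0.970874
= 2916.932


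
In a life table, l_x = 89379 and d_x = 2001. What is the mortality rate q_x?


q_x = d_x / l_x
= 2001 / 89379
= 0.0224


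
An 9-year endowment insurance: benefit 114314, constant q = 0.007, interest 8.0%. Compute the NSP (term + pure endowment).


Term component = 4878.4351
Pure endowment = 9_p_x * v^9 * benefit = 0.938735 * 0.500249 * 114314 = 53682.0211
NSP = 58560.4562


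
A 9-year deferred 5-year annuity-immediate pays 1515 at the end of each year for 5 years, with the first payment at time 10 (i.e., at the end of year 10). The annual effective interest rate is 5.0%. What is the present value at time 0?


PV at time 9 of the 5-year annuity-immediate:
a_n = 1515 * (1-(1+0.05)^(-5))/0.05 = 6559.1572
Discount back 9 years to time 0:
PV = 6559.1572 * (1+0.05)^(-9)
= 6559.1572 * 0.644609
= 4228.0912


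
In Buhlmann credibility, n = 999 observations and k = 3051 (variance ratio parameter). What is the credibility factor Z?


Z = n / (n + k)
= 999 / (999 + 3051)
= 999 / 4050
= 0.2467


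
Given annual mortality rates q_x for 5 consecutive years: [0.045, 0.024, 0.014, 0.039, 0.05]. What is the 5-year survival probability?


p_k = 1 - q_k for each year
Survival = product of (1 - q_k)
= 0.955 * 0.976 * 0.986 * 0.961 * 0.95
= 0.839


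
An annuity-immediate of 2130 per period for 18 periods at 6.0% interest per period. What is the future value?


FV = PMT * ((1+i)^n - 1) / i
= 2130 * ((1.06)^18 - 1) / 0.06
= 2130 * (2.854339 - 1) / 0.06
= 65829.0399


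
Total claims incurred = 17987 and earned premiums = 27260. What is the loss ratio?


Loss ratio = claims / premiums
= 17987 / 27260
= 0.6598


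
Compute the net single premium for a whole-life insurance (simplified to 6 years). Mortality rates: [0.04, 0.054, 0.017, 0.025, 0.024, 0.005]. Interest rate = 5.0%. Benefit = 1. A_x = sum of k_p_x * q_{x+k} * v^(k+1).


v = 0.952381
Year 0: k_p_x=1.0, q=0.04, term=0.038095
Year 1: k_p_x=0.96, q=0.054, term=0.04702
Year 2: k_p_x=0.90816, q=0.017, term=0.013337
Year 3: k_p_x=0.892721, q=0.025, term=0.018361
Year 4: k_p_x=0.870403, q=0.024, term=0.016368
Year 5: k_p_x=0.849514, q=0.005, term=0.00317
A_x = 0.1364
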